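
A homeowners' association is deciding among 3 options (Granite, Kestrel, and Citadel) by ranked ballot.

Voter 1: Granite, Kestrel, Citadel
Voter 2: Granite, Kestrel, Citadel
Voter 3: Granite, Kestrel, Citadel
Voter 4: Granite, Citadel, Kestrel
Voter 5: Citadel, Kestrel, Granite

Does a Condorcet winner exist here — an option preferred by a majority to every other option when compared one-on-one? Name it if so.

Head-to-head results (5 voters total):
Granite vs Kestrel: Granite wins 4–1.
Granite vs Citadel: Granite wins 4–1.
Kestrel vs Citadel: Kestrel wins 3–2.
Granite beats each rival — Kestrel (4–1), Citadel (4–1) — so Granite is the Condorcet winner.

Granite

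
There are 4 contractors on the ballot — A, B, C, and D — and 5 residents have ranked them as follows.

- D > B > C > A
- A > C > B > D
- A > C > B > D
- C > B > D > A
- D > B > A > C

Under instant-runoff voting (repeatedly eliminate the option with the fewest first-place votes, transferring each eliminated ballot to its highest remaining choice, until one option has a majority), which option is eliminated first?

Round 1: A 2, D 2, C 1, B 0. B has the fewest and is eliminated.
Round 2: A 2, D 2, C 1. C has the fewest and is eliminated.
Round 3: D 3, A 2. D has a majority.

B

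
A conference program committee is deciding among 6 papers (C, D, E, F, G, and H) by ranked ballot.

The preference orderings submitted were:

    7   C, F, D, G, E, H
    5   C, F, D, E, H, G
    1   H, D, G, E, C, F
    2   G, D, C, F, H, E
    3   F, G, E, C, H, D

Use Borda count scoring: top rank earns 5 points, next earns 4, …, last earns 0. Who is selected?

Borda scores:
  C: 7·5 + 5·5 + 1 + 2·3 + 3·2 = 73
  D: 7·3 + 5·3 + 4 + 2·4 + 3·0 = 48
  E: 7·1 + 5·2 + 2 + 2·0 + 3·3 = 28
  F: 7·4 + 5·4 + 0 + 2·2 + 3·5 = 67
  G: 7·2 + 5·0 + 3 + 2·5 + 3·4 = 39
  H: 7·0 + 5·1 + 5 + 2·1 + 3·1 = 15
C has the highest total.

C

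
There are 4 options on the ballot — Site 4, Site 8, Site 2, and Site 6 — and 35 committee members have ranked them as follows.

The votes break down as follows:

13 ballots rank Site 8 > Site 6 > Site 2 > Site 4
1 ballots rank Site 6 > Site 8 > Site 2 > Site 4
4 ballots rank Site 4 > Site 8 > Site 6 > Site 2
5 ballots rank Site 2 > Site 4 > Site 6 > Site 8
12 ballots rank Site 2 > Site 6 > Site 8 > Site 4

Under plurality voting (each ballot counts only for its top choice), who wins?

First-place vote totals:
  Site 4: 4
  Site 8: 13
  Site 2: 17
  Site 6: 1
Site 2 has the most first-place votes.

Site 2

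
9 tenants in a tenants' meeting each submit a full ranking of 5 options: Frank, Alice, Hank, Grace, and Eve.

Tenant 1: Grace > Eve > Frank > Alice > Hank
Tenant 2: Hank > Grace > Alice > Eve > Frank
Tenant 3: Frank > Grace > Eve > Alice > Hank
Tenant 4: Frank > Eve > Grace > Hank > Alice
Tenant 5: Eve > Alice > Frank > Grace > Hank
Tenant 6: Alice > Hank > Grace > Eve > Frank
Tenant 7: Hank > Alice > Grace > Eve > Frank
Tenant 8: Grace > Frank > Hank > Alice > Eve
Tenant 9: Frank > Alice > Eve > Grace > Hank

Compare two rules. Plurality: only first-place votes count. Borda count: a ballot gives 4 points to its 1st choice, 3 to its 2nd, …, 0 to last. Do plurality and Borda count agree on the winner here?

No

Plurality first-place counts: Frank 3, Alice 1, Hank 2, Grace 2, Eve 1 → Frank.
Borda totals: Frank 19, Alice 18, Hank 14, Grace 22, Eve 17 → Grace.
The two rules disagree: plurality picks Frank, Borda picks Grace.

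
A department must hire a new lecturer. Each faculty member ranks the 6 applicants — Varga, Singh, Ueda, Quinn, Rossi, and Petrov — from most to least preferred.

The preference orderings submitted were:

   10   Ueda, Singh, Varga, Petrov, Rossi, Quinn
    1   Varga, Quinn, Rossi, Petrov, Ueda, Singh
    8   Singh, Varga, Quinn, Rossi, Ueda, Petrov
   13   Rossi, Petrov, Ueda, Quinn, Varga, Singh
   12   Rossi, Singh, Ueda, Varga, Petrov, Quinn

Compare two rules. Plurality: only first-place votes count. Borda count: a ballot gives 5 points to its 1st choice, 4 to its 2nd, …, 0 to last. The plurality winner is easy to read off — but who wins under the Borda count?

Plurality first-place counts: Varga 1, Singh 8, Ueda 10, Quinn 0, Rossi 25, Petrov 0 → Rossi.
Borda totals: Varga 104, Singh 128, Ueda 134, Quinn 54, Rossi 154, Petrov 86 → Rossi.

Rossi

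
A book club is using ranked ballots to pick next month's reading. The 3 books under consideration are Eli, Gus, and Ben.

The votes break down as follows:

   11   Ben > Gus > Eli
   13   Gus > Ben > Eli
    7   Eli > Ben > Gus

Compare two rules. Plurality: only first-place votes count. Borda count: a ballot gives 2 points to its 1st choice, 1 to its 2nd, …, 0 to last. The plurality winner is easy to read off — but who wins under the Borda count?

Plurality first-place counts: Eli 7, Gus 13, Ben 11 → Gus.
Borda totals: Eli 14, Gus 37, Ben 42 → Ben.

Ben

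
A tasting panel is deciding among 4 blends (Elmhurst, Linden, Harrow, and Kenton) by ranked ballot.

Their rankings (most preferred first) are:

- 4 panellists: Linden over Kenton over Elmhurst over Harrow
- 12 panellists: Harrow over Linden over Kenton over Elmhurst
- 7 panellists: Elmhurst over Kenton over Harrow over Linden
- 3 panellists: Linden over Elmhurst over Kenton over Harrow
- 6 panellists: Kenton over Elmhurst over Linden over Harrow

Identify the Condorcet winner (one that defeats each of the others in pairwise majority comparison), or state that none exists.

Head-to-head results (32 voters total):
Elmhurst vs Linden: Linden wins 19–13.
Elmhurst vs Harrow: Elmhurst wins 20–12.
Elmhurst vs Kenton: Kenton wins 22–10.
Linden vs Harrow: Harrow wins 19–13.
Linden vs Kenton: Linden wins 19–13.
Harrow vs Kenton: Kenton wins 20–12.
No candidate beats all others: Elmhurst beats Harrow beats Linden beats Elmhurst, a majority cycle.

No Condorcet winner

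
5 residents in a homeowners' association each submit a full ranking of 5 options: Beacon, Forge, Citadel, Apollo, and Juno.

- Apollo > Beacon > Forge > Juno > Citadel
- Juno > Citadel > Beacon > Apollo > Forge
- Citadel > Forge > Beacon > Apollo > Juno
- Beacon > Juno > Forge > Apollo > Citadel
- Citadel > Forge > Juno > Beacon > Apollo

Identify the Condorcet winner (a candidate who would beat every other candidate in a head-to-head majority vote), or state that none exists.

There is no Condorcet winner

Head-to-head results (5 voters total):
Beacon vs Forge: Beacon wins 3–2.
Beacon vs Citadel: Citadel wins 3–2.
Beacon vs Apollo: Beacon wins 4–1.
Beacon vs Juno: Beacon wins 3–2.
Forge vs Citadel: Citadel wins 3–2.
Forge vs Apollo: Forge wins 3–2.
Forge vs Juno: Forge wins 3–2.
Citadel vs Apollo: Citadel wins 3–2.
Citadel vs Juno: Juno wins 3–2.
Apollo vs Juno: Juno wins 3–2.
No candidate beats all others: Beacon beats Juno beats Citadel beats Beacon, a majority cycle.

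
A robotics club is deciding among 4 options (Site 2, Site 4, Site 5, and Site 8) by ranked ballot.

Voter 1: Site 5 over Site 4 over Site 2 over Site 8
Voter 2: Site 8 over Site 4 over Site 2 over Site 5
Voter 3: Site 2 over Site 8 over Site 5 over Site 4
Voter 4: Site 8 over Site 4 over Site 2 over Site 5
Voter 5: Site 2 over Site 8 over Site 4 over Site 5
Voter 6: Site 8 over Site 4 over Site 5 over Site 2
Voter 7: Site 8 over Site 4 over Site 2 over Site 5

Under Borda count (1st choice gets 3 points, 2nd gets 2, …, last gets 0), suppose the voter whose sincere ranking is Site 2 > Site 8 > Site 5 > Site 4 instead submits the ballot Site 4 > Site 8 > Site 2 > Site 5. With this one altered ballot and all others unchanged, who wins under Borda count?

Site 8

Borda totals with the altered ballot: Site 2 8, Site 4 14, Site 5 4, Site 8 16.
The winner is unchanged: still Site 8.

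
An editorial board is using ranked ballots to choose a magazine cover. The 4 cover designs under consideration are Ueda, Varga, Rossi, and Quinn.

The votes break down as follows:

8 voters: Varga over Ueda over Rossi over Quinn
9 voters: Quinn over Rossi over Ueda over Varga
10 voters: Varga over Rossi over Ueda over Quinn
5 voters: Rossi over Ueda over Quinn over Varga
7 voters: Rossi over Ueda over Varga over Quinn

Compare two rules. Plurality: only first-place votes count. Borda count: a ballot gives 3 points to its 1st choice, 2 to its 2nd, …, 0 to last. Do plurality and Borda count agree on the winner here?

Plurality first-place counts: Ueda 0, Varga 18, Rossi 12, Quinn 9 → Varga.
Borda totals: Ueda 59, Varga 61, Rossi 82, Quinn 32 → Rossi.
The two rules disagree: plurality picks Varga, Borda picks Rossi.

No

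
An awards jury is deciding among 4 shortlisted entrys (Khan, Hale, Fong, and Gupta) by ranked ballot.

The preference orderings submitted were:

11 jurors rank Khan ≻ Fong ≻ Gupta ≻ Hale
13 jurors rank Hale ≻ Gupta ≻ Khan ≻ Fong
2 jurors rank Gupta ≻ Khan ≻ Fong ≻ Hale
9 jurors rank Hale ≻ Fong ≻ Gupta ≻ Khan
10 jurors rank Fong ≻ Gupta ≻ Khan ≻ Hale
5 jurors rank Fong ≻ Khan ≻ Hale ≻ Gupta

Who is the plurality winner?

Hale

First-place vote totals:
  Khan: 11
  Hale: 22
  Fong: 15
  Gupta: 2
Hale has the most first-place votes.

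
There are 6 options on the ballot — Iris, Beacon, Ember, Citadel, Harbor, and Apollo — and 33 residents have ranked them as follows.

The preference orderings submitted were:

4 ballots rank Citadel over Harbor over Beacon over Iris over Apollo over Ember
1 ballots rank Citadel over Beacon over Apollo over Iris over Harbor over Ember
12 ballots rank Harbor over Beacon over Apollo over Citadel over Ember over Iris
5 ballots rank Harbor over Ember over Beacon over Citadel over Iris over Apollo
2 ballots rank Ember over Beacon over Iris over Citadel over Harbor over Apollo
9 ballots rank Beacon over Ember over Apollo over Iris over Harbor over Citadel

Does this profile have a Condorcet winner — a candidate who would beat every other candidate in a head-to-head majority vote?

Yes

Head-to-head results (33 voters total):
Iris vs Beacon: Beacon wins 33–0.
Iris vs Ember: Ember wins 28–5.
Iris vs Citadel: Citadel wins 22–11.
Iris vs Harbor: Harbor wins 21–12.
Iris vs Apollo: Apollo wins 22–11.
Beacon vs Ember: Beacon wins 26–7.
Beacon vs Citadel: Beacon wins 28–5.
Beacon vs Harbor: Harbor wins 21–12.
Beacon vs Apollo: Beacon wins 33–0.
Ember vs Citadel: Citadel wins 17–16.
Ember vs Harbor: Harbor wins 22–11.
Ember vs Apollo: Apollo wins 17–16.
Citadel vs Harbor: Harbor wins 26–7.
Citadel vs Apollo: Apollo wins 21–12.
Harbor vs Apollo: Harbor wins 23–10.
Harbor beats each rival — Iris (21–12), Beacon (21–12), Ember (22–11), Citadel (26–7), Apollo (23–10) — so Harbor is the Condorcet winner.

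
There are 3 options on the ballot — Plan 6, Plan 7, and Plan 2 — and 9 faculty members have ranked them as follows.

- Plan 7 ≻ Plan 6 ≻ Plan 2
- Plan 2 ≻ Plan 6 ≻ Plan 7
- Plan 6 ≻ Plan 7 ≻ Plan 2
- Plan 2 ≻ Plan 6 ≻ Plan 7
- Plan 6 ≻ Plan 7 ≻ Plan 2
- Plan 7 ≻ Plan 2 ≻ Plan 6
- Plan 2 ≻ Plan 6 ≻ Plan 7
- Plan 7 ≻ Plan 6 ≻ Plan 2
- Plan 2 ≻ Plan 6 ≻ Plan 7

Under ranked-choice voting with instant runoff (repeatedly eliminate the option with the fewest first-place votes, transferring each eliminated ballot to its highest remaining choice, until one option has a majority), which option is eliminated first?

Plan 6

Round 1: Plan 2 4, Plan 7 3, Plan 6 2. Plan 6 has the fewest and is eliminated.
Round 2: Plan 7 5, Plan 2 4. Plan 7 has a majority.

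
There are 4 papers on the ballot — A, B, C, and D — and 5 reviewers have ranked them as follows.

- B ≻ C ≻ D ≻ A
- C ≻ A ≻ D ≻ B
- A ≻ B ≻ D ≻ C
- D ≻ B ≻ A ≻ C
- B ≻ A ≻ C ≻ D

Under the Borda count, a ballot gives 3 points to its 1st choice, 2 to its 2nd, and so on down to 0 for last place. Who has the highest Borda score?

Borda scores:
  A: 0 + 2 + 3 + 1 + 2 = 8
  B: 3 + 0 + 2 + 2 + 3 = 10
  C: 2 + 3 + 0 + 0 + 1 = 6
  D: 1 + 1 + 1 + 3 + 0 = 6
B has the highest total.

B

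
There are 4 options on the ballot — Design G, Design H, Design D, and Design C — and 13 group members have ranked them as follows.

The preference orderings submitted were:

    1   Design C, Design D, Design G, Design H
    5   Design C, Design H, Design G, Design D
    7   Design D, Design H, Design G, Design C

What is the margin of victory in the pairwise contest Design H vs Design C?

Ballots ranking Design H above Design C: 7.
Ballots ranking Design C above Design H: 1+5 = 6.
Design H wins 7–6, a margin of 1.

1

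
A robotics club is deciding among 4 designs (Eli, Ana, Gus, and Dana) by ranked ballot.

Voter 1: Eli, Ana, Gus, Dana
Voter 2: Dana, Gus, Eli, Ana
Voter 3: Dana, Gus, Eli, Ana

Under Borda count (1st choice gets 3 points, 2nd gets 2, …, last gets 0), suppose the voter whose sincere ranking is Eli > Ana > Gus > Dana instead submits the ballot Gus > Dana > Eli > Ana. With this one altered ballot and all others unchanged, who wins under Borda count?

Dana

Borda totals with the altered ballot: Eli 3, Ana 0, Gus 7, Dana 8.
The winner is unchanged: still Dana.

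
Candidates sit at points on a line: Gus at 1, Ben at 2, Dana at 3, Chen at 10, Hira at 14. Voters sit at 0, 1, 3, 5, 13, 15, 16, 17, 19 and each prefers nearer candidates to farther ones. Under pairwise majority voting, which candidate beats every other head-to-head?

With single-peaked preferences on a line, the Condorcet winner is the candidate closest to the median voter.
The median voter (position 13) is closest to Hira at 14.
Check: Hira vs Chen — voters closer to Hira: 5 of 9.

Hira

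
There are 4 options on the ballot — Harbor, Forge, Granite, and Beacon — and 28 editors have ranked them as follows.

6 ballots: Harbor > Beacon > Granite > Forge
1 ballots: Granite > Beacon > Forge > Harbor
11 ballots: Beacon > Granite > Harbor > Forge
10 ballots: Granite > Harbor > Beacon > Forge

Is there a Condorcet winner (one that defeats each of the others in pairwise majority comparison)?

No

Head-to-head results (28 voters total):
Harbor vs Forge: Harbor wins 27–1.
Harbor vs Granite: Granite wins 22–6.
Harbor vs Beacon: Harbor wins 16–12.
Forge vs Granite: Granite wins 28–0.
Forge vs Beacon: Beacon wins 28–0.
Granite vs Beacon: Beacon wins 17–11.
No candidate beats all others: Harbor beats Beacon beats Granite beats Harbor, a majority cycle.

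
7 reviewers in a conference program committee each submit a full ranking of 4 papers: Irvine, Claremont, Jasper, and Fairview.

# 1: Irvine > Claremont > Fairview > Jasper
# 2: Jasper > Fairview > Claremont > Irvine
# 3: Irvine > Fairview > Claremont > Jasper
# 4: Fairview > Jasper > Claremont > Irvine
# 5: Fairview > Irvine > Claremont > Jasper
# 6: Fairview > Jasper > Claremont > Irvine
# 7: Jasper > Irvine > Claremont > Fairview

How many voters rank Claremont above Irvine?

3

Ballots ranking Claremont above Irvine: 3.
Ballots ranking Irvine above Claremont: 4.
So 3 of 7 voters prefer Claremont to Irvine.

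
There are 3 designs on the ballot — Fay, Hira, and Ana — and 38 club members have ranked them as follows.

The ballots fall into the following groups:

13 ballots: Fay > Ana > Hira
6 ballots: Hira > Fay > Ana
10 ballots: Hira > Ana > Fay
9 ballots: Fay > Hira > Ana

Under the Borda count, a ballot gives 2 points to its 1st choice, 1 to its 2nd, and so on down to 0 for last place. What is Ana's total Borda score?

23

Borda scores:
  Fay: 13·2 + 6·1 + 10·0 + 9·2 = 50
  Hira: 13·0 + 6·2 + 10·2 + 9·1 = 41
  Ana: 13·1 + 6·0 + 10·1 + 9·0 = 23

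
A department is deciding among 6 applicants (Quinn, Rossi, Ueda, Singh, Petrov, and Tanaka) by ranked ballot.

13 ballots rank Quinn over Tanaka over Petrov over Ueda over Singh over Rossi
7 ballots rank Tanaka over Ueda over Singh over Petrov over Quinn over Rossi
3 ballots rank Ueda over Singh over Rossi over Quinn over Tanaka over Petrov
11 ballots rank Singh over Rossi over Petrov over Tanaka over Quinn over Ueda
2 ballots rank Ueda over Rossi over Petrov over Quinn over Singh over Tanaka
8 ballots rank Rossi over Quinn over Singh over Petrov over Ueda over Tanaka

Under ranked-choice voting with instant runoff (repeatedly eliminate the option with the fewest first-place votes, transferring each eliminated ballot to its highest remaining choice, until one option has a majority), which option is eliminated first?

Petrov

Round 1: Quinn 13, Singh 11, Rossi 8, Tanaka 7, Ueda 5, Petrov 0. Petrov has the fewest and is eliminated.
Round 2: Quinn 13, Singh 11, Rossi 8, Tanaka 7, Ueda 5. Ueda has the fewest and is eliminated.
Round 3: Singh 14, Quinn 13, Rossi 10, Tanaka 7. Tanaka has the fewest and is eliminated.
Round 4: Singh 21, Quinn 13, Rossi 10. Rossi has the fewest and is eliminated.
Round 5: Quinn 23, Singh 21. Quinn has a majority.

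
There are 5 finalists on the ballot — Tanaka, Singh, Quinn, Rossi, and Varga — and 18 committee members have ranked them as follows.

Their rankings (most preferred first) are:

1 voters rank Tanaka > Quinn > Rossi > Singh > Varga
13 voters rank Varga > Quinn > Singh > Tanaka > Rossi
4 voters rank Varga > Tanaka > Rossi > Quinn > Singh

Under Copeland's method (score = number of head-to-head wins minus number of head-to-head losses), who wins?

Pairwise results:
  Tanaka vs Singh: Singh wins 13–5.
  Tanaka vs Quinn: Quinn wins 13–5.
  Tanaka vs Rossi: Tanaka wins 18–0.
  Tanaka vs Varga: Varga wins 17–1.
  Singh vs Quinn: Quinn wins 18–0.
  Singh vs Rossi: Singh wins 13–5.
  Singh vs Varga: Varga wins 17–1.
  Quinn vs Rossi: Quinn wins 14–4.
  Quinn vs Varga: Varga wins 17–1.
  Rossi vs Varga: Varga wins 17–1.
Copeland scores (wins − losses):
  Tanaka: 1 − 3 = -2
  Singh: 2 − 2 = 0
  Quinn: 3 − 1 = 2
  Rossi: 0 − 4 = -4
  Varga: 4 − 0 = 4
Varga has the best Copeland score.

Varga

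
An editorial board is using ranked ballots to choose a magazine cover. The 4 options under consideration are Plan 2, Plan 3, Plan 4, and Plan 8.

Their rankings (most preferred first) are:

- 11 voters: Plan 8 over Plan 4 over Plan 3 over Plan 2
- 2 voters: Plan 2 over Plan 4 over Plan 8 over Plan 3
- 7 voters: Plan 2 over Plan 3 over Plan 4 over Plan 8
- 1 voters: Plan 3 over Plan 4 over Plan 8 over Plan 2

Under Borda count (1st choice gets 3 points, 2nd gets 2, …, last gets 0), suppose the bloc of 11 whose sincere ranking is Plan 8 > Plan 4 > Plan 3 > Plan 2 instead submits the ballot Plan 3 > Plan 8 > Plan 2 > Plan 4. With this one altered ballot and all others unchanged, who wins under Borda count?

Plan 3

Borda totals with the altered ballot: Plan 2 38, Plan 3 50, Plan 4 13, Plan 8 25.
The switch changes the winner from Plan 8 to Plan 3.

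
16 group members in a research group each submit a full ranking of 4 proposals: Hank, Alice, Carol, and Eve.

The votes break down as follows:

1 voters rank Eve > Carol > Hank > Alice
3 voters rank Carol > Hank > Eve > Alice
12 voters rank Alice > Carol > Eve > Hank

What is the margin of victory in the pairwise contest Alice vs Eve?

8

Ballots ranking Alice above Eve: 12.
Ballots ranking Eve above Alice: 1+3 = 4.
Alice wins 12–4, a margin of 8.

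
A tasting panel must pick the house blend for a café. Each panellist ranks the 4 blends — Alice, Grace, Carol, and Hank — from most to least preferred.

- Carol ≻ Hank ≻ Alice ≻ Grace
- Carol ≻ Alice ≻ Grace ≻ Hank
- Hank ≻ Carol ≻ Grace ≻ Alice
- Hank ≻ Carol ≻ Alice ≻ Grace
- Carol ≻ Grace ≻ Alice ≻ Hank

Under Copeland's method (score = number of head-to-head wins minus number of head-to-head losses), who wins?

Carol

Pairwise results:
  Alice vs Grace: Alice wins 3–2.
  Alice vs Carol: Carol wins 5–0.
  Alice vs Hank: Hank wins 3–2.
  Grace vs Carol: Carol wins 5–0.
  Grace vs Hank: Hank wins 3–2.
  Carol vs Hank: Carol wins 3–2.
Copeland scores (wins − losses):
  Alice: 1 − 2 = -1
  Grace: 0 − 3 = -3
  Carol: 3 − 0 = 3
  Hank: 2 − 1 = 1
Carol has the best Copeland score.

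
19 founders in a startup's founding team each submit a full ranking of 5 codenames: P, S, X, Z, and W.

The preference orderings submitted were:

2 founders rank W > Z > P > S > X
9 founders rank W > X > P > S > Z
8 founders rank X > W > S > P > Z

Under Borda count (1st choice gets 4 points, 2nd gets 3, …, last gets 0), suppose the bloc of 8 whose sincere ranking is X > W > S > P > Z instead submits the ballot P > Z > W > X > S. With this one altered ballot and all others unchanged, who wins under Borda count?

Borda totals with the altered ballot: P 54, S 11, X 35, Z 30, W 60.
The winner is unchanged: still W.

W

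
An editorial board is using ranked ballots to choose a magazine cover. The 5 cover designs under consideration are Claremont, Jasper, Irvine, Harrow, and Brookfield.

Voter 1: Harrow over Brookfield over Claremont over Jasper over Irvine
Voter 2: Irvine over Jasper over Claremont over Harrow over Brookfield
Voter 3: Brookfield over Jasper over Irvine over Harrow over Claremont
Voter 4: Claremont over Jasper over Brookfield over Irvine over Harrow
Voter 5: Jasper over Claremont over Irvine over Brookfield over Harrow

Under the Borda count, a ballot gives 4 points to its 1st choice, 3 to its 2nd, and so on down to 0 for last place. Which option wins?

Borda scores:
  Claremont: 2 + 2 + 0 + 4 + 3 = 11
  Jasper: 1 + 3 + 3 + 3 + 4 = 14
  Irvine: 0 + 4 + 2 + 1 + 2 = 9
  Harrow: 4 + 1 + 1 + 0 + 0 = 6
  Brookfield: 3 + 0 + 4 + 2 + 1 = 10
Jasper has the highest total.

Jasper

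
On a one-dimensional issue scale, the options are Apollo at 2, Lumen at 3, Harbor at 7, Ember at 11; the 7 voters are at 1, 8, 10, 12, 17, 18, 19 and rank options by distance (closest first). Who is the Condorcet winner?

Ember

With single-peaked preferences on a line, the Condorcet winner is the candidate closest to the median voter.
The median voter (position 12) is closest to Ember at 11.
Check: Ember vs Apollo — voters closer to Ember: 6 of 7.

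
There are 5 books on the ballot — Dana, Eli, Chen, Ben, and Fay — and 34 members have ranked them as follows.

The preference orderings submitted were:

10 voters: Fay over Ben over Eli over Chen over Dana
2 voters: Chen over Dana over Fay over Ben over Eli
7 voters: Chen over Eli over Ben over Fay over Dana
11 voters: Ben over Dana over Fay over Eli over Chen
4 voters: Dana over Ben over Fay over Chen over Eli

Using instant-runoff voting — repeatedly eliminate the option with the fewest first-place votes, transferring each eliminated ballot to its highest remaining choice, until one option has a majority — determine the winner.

Round 1: Ben 11, Fay 10, Chen 9, Dana 4, Eli 0. Eli has the fewest and is eliminated.
Round 2: Ben 11, Fay 10, Chen 9, Dana 4. Dana has the fewest and is eliminated.
Round 3: Ben 15, Fay 10, Chen 9. Chen has the fewest and is eliminated.
Round 4: Ben 22, Fay 12. Ben has a majority.

Ben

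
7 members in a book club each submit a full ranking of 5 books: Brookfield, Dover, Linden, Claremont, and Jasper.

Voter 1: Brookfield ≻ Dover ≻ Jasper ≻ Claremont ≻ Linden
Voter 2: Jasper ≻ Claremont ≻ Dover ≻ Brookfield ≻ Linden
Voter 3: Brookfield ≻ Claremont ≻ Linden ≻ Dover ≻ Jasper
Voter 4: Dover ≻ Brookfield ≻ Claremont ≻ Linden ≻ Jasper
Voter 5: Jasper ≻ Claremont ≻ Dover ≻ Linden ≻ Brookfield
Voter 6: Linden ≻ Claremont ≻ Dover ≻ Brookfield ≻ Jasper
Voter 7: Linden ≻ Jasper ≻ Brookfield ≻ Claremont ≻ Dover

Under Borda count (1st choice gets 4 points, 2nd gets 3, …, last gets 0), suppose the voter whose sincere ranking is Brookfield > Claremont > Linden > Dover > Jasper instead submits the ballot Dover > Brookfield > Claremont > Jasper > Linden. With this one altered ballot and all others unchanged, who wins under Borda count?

Borda totals with the altered ballot: Brookfield 14, Dover 17, Linden 10, Claremont 15, Jasper 14.
The switch changes the winner from Claremont to Dover.

Dover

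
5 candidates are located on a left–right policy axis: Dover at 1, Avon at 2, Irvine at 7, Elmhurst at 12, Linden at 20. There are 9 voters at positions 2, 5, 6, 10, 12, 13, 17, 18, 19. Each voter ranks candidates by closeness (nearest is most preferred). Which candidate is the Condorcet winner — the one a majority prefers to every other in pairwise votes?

With single-peaked preferences on a line, the Condorcet winner is the candidate closest to the median voter.
The median voter (position 12) is closest to Elmhurst at 12.
Check: Elmhurst vs Linden — voters closer to Elmhurst: 6 of 9.

Elmhurst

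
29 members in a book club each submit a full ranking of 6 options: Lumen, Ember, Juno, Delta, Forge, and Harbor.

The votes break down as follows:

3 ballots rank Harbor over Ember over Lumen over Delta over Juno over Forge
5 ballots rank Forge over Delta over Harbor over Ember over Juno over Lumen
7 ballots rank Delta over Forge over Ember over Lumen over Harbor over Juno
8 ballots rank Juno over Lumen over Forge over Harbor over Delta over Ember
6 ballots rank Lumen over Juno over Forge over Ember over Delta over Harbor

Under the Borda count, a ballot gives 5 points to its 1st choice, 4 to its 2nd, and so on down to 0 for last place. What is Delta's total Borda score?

Borda scores:
  Lumen: 3·3 + 5·0 + 7·2 + 8·4 + 6·5 = 85
  Ember: 3·4 + 5·2 + 7·3 + 8·0 + 6·2 = 55
  Juno: 3·1 + 5·1 + 7·0 + 8·5 + 6·4 = 72
  Delta: 3·2 + 5·4 + 7·5 + 8·1 + 6·1 = 75
  Forge: 3·0 + 5·5 + 7·4 + 8·3 + 6·3 = 95
  Harbor: 3·5 + 5·3 + 7·1 + 8·2 + 6·0 = 53

75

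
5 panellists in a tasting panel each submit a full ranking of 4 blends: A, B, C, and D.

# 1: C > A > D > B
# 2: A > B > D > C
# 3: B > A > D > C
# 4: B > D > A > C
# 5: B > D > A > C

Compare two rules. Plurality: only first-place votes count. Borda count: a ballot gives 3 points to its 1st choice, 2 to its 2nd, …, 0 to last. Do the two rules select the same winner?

Plurality first-place counts: A 1, B 3, C 1, D 0 → B.
Borda totals: A 9, B 11, C 3, D 7 → B.
The two rules agree on B.

Yes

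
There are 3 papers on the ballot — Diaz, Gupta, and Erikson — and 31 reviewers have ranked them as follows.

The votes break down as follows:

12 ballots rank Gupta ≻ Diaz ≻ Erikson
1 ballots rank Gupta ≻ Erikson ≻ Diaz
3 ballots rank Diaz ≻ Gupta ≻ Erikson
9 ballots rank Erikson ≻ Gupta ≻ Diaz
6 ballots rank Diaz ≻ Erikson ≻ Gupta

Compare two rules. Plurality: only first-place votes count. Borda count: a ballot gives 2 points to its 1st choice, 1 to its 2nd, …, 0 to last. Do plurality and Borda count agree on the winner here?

Yes

Plurality first-place counts: Diaz 9, Gupta 13, Erikson 9 → Gupta.
Borda totals: Diaz 30, Gupta 38, Erikson 25 → Gupta.
The two rules agree on Gupta.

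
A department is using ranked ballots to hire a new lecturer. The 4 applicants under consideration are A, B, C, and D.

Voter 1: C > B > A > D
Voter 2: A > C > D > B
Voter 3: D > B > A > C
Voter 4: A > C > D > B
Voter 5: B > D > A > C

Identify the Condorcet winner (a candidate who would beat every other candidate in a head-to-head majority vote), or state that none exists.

There is no Condorcet winner

Head-to-head results (5 voters total):
A vs B: B wins 3–2.
A vs C: A wins 4–1.
A vs D: A wins 3–2.
B vs C: C wins 3–2.
B vs D: D wins 3–2.
C vs D: C wins 3–2.
No candidate beats all others: A beats C beats B beats A, a majority cycle.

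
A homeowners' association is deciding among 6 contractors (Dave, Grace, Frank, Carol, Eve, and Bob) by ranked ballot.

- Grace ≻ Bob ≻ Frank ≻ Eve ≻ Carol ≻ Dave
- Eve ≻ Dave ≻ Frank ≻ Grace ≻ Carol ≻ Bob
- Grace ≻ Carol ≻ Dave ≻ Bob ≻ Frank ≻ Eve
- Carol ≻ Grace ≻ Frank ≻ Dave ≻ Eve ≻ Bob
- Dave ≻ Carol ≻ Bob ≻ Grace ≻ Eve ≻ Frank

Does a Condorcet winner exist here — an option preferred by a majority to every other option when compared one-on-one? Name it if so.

Head-to-head results (5 voters total):
Dave vs Grace: Grace wins 3–2.
Dave vs Frank: Dave wins 3–2.
Dave vs Carol: Carol wins 3–2.
Dave vs Eve: Dave wins 3–2.
Dave vs Bob: Dave wins 4–1.
Grace vs Frank: Grace wins 4–1.
Grace vs Carol: Grace wins 3–2.
Grace vs Eve: Grace wins 4–1.
Grace vs Bob: Grace wins 4–1.
Frank vs Carol: Carol wins 3–2.
Frank vs Eve: Frank wins 3–2.
Frank vs Bob: Bob wins 3–2.
Carol vs Eve: Carol wins 3–2.
Carol vs Bob: Carol wins 4–1.
Eve vs Bob: Bob wins 3–2.
Grace beats each rival — Dave (3–2), Frank (4–1), Carol (3–2), Eve (4–1), Bob (4–1) — so Grace is the Condorcet winner.

Grace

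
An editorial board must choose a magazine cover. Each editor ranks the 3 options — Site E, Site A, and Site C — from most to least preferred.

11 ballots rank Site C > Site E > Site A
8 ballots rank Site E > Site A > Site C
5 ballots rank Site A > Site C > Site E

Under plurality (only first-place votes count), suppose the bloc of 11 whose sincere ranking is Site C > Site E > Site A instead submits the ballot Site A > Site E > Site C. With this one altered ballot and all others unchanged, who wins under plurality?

Site A

First-place totals with the altered ballot: Site E 8, Site A 16, Site C 0.
The switch changes the winner from Site C to Site A.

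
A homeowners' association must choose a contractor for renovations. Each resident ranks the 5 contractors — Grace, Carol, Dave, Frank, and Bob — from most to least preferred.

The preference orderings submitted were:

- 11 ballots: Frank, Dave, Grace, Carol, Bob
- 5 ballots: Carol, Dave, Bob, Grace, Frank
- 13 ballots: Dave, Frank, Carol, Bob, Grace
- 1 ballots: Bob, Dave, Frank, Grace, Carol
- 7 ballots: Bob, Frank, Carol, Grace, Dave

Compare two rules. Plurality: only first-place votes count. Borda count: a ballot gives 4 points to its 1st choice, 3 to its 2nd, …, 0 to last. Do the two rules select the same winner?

No

Plurality first-place counts: Grace 0, Carol 5, Dave 13, Frank 11, Bob 8 → Dave.
Borda totals: Grace 35, Carol 71, Dave 103, Frank 106, Bob 55 → Frank.
The two rules disagree: plurality picks Dave, Borda picks Frank.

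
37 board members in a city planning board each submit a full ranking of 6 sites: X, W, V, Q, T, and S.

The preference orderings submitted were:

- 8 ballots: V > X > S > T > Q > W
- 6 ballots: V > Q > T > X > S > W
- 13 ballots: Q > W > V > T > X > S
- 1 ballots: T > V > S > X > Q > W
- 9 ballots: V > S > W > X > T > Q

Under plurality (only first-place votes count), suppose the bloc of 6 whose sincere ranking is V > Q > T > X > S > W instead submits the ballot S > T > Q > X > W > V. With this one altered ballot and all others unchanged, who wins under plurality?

V

First-place totals with the altered ballot: X 0, W 0, V 17, Q 13, T 1, S 6.
The winner is unchanged: still V.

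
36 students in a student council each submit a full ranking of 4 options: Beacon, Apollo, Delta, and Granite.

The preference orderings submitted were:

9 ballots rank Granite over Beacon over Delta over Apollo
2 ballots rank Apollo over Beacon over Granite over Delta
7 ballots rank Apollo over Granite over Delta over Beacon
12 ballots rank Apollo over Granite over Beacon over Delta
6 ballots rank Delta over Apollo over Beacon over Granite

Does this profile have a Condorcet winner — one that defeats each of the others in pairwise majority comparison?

Yes

Head-to-head results (36 voters total):
Beacon vs Apollo: Apollo wins 27–9.
Beacon vs Delta: Beacon wins 23–13.
Beacon vs Granite: Granite wins 28–8.
Apollo vs Delta: Apollo wins 21–15.
Apollo vs Granite: Apollo wins 27–9.
Delta vs Granite: Granite wins 30–6.
Apollo beats each rival — Beacon (27–9), Delta (21–15), Granite (27–9) — so Apollo is the Condorcet winner.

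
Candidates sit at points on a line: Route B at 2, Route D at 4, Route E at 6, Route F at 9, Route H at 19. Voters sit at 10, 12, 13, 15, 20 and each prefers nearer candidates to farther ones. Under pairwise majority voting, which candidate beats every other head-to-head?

With single-peaked preferences on a line, the Condorcet winner is the candidate closest to the median voter.
The median voter (position 13) is closest to Route F at 9.
Check: Route F vs Route B — voters closer to Route F: 5 of 5.

Route F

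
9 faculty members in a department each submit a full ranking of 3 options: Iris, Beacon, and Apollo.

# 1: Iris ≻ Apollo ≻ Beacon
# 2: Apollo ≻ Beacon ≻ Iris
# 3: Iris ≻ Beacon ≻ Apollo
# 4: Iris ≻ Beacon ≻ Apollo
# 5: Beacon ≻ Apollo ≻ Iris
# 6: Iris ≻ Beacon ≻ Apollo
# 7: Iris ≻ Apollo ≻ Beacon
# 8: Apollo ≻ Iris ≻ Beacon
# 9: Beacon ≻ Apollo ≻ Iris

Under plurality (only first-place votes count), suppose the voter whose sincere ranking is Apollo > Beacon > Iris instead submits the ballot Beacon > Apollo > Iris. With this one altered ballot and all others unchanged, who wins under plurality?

First-place totals with the altered ballot: Iris 5, Beacon 3, Apollo 1.
The winner is unchanged: still Iris.

Iris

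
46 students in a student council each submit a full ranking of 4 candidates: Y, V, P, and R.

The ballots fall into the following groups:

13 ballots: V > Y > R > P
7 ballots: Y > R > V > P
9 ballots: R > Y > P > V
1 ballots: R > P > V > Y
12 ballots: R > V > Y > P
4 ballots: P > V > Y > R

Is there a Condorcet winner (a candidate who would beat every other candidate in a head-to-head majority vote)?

Head-to-head results (46 voters total):
Y vs V: V wins 30–16.
Y vs P: Y wins 41–5.
Y vs R: Y wins 24–22.
V vs P: V wins 32–14.
V vs R: R wins 29–17.
P vs R: R wins 42–4.
No candidate beats all others: Y beats R beats V beats Y, a majority cycle.

No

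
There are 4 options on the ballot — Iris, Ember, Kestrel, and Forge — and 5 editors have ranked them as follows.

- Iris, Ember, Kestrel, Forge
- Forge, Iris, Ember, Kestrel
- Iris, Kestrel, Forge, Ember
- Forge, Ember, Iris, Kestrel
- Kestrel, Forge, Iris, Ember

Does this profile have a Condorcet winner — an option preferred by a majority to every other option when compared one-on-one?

Head-to-head results (5 voters total):
Iris vs Ember: Iris wins 4–1.
Iris vs Kestrel: Iris wins 4–1.
Iris vs Forge: Forge wins 3–2.
Ember vs Kestrel: Ember wins 3–2.
Ember vs Forge: Forge wins 4–1.
Kestrel vs Forge: Kestrel wins 3–2.
No candidate beats all others: Iris beats Kestrel beats Forge beats Iris, a majority cycle.

No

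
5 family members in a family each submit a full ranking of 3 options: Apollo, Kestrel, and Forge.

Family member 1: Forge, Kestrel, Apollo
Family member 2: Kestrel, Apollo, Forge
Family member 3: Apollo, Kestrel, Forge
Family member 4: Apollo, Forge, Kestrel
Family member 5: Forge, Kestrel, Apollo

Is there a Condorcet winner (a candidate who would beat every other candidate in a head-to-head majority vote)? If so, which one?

There is no Condorcet winner

Head-to-head results (5 voters total):
Apollo vs Kestrel: Kestrel wins 3–2.
Apollo vs Forge: Apollo wins 3–2.
Kestrel vs Forge: Forge wins 3–2.
No candidate beats all others: Apollo beats Forge beats Kestrel beats Apollo, a majority cycle.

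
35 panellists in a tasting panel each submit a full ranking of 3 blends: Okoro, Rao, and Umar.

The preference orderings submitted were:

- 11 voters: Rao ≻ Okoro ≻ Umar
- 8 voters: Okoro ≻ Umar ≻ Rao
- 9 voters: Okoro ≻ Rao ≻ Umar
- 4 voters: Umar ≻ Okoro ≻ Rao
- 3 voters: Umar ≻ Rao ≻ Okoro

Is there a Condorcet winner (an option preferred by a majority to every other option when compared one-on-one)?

Yes

Head-to-head results (35 voters total):
Okoro vs Rao: Okoro wins 21–14.
Okoro vs Umar: Okoro wins 28–7.
Rao vs Umar: Rao wins 20–15.
Okoro beats each rival — Rao (21–14), Umar (28–7) — so Okoro is the Condorcet winner.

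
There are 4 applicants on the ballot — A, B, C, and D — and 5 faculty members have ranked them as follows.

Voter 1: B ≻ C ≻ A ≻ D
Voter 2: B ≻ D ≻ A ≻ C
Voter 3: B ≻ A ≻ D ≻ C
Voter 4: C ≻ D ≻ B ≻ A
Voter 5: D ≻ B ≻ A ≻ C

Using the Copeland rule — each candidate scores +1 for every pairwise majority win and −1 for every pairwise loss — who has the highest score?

Pairwise results:
  A vs B: B wins 5–0.
  A vs C: A wins 3–2.
  A vs D: D wins 3–2.
  B vs C: B wins 4–1.
  B vs D: B wins 3–2.
  C vs D: D wins 3–2.
Copeland scores (wins − losses):
  A: 1 − 2 = -1
  B: 3 − 0 = 3
  C: 0 − 3 = -3
  D: 2 − 1 = 1
B has the best Copeland score.

B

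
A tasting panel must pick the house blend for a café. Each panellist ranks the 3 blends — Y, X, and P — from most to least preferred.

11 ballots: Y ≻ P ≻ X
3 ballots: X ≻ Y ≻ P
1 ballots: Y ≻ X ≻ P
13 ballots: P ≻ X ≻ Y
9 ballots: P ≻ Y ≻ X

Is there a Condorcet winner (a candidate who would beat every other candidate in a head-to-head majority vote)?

Yes

Head-to-head results (37 voters total):
Y vs X: Y wins 21–16.
Y vs P: P wins 22–15.
X vs P: P wins 33–4.
P beats each rival — Y (22–15), X (33–4) — so P is the Condorcet winner.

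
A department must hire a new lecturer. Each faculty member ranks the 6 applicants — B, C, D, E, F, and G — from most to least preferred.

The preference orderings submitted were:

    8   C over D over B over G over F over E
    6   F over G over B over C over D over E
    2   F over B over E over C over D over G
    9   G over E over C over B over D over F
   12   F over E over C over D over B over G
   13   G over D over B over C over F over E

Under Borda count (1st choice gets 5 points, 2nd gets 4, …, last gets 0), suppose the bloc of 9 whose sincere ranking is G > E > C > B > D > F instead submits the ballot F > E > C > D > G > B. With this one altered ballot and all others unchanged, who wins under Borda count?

Borda totals with the altered ballot: B 101, C 145, D 134, E 90, F 166, G 114.
The switch changes the winner from G to F.

F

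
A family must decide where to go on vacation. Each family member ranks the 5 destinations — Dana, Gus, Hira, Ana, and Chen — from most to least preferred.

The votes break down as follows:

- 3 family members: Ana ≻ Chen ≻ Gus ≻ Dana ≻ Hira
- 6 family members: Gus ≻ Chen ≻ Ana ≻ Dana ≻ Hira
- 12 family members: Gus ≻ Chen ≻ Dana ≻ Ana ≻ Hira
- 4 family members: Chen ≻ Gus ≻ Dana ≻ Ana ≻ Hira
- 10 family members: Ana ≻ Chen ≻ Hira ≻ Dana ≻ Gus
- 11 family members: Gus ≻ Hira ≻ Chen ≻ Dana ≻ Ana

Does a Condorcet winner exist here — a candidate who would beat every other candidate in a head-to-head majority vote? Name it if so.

Head-to-head results (46 voters total):
Dana vs Gus: Gus wins 36–10.
Dana vs Hira: Dana wins 25–21.
Dana vs Ana: Dana wins 27–19.
Dana vs Chen: Chen wins 46–0.
Gus vs Hira: Gus wins 36–10.
Gus vs Ana: Gus wins 33–13.
Gus vs Chen: Gus wins 29–17.
Hira vs Ana: Ana wins 35–11.
Hira vs Chen: Chen wins 35–11.
Ana vs Chen: Chen wins 33–13.
Gus beats each rival — Dana (36–10), Hira (36–10), Ana (33–13), Chen (29–17) — so Gus is the Condorcet winner.

Gus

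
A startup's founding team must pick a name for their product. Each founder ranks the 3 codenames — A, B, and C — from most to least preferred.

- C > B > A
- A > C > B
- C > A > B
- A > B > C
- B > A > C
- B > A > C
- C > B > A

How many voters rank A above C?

Ballots ranking A above C: 4.
Ballots ranking C above A: 3.
So 4 of 7 voters prefer A to C.

4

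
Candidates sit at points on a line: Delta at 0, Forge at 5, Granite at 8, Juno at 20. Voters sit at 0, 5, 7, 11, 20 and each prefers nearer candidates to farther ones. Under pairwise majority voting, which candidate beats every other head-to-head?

Granite

With single-peaked preferences on a line, the Condorcet winner is the candidate closest to the median voter.
The median voter (position 7) is closest to Granite at 8.
Check: Granite vs Forge — voters closer to Granite: 3 of 5.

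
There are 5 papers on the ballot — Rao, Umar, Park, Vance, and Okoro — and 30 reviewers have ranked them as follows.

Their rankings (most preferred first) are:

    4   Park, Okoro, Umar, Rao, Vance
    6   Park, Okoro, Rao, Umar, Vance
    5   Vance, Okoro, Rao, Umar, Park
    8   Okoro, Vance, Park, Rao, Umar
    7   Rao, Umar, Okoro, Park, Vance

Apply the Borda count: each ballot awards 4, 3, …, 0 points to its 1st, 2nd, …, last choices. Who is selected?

Borda scores:
  Rao: 4·1 + 6·2 + 5·2 + 8·1 + 7·4 = 62
  Umar: 4·2 + 6·1 + 5·1 + 8·0 + 7·3 = 40
  Park: 4·4 + 6·4 + 5·0 + 8·2 + 7·1 = 63
  Vance: 4·0 + 6·0 + 5·4 + 8·3 + 7·0 = 44
  Okoro: 4·3 + 6·3 + 5·3 + 8·4 + 7·2 = 91
Okoro has the highest total.

Okoro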